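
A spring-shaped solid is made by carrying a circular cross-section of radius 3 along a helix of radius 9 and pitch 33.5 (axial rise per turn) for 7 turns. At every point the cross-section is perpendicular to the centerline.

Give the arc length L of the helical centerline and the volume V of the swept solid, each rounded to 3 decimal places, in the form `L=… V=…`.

L=460.087 V=13008.655

2πR = 2π·9 = 56.548668
per-turn = √(56.548668² + 33.5²) = √(3197.7518 + 1122.25) = √4320.0018 = 65.726721
L = 7 × 65.726721 = 460.087046
V = π·3² × L = 28.274334 × 460.087046 = 13008.654740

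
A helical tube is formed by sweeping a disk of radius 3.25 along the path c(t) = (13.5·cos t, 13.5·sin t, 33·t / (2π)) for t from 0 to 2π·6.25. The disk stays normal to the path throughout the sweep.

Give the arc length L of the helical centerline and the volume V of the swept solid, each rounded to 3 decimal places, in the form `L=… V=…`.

2πR = 2π·13.5 = 84.823002
per-turn = √(84.823002² + 33²) = √(7194.9416 + 1089) = √8283.9416 = 91.016161
L = 6.25 × 91.016161 = 568.851008
V = π·3.25² × L = 33.183072 × 568.851008 = 18876.224179

L=568.851 V=18876.224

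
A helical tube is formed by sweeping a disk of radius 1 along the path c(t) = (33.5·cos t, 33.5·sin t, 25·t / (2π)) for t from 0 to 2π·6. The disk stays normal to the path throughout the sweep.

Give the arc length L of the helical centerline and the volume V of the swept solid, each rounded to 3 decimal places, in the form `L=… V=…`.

2πR = 2π·33.5 = 210.486708
per-turn = √(210.486708² + 25²) = √(44304.6542 + 625) = √44929.6542 = 211.966163
L = 6 × 211.966163 = 1271.796977
V = π·1² × L = 3.141593 × 1271.796977 = 3995.468038

L=1271.797 V=3995.468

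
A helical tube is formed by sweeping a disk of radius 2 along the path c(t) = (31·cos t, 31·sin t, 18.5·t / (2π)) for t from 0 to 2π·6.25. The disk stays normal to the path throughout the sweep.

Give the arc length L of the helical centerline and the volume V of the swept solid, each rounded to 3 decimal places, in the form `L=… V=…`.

2πR = 2π·31 = 194.778745
per-turn = √(194.778745² + 18.5²) = √(37938.7593 + 342.25) = √38281.0093 = 195.655333
L = 6.25 × 195.655333 = 1222.845831
V = π·2² × L = 12.566371 × 1222.845831 = 15366.733917

L=1222.846 V=15366.734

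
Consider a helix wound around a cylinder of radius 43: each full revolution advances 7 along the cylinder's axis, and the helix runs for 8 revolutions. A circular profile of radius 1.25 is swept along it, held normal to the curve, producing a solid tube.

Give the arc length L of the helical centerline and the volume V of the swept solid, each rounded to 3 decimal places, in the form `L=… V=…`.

L=2162.141 V=10613.385

2πR = 2π·43 = 270.176968
per-turn = √(270.176968² + 7²) = √(72995.5942 + 49) = √73044.5942 = 270.267634
L = 8 × 270.267634 = 2162.141074
V = π·1.25² × L = 4.908739 × 2162.141074 = 10613.385180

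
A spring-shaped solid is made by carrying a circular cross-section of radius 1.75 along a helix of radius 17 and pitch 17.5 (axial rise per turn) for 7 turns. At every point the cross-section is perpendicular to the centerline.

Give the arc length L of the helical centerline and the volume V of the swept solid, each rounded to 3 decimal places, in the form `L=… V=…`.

2πR = 2π·17 = 106.814150
per-turn = √(106.814150² + 17.5²) = √(11409.2627 + 306.25) = √11715.5127 = 108.238222
L = 7 × 108.238222 = 757.667554
V = π·1.75² × L = 9.621128 × 757.667554 = 7289.616136

L=757.668 V=7289.616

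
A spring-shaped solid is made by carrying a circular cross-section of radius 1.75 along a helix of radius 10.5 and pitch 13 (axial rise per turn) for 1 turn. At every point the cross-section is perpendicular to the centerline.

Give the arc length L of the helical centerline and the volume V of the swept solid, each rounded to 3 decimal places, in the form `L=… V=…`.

L=67.242 V=646.944

2πR = 2π·10.5 = 65.973446
per-turn = √(65.973446² + 13²) = √(4352.4955 + 169) = √4521.4955 = 67.242067
L = 1 × 67.242067 = 67.242067
V = π·1.75² × L = 9.621128 × 67.242067 = 646.944498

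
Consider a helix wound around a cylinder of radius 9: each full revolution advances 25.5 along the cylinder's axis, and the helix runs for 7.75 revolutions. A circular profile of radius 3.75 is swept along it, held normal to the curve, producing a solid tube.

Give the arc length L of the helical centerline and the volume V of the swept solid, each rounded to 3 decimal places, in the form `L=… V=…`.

L=480.750 V=21238.887

2πR = 2π·9 = 56.548668
per-turn = √(56.548668² + 25.5²) = √(3197.7518 + 650.25) = √3848.0018 = 62.032264
L = 7.75 × 62.032264 = 480.750049
V = π·3.75² × L = 44.178647 × 480.750049 = 21238.886564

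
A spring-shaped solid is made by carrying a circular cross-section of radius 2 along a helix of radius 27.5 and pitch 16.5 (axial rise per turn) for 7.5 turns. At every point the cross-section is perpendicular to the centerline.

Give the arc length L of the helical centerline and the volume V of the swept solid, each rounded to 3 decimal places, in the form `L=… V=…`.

2πR = 2π·27.5 = 172.787596
per-turn = √(172.787596² + 16.5²) = √(29855.5533 + 272.25) = √30127.8033 = 173.573625
L = 7.5 × 173.573625 = 1301.802188
V = π·2² × L = 12.566371 × 1301.802188 = 16358.928760

L=1301.802 V=16358.929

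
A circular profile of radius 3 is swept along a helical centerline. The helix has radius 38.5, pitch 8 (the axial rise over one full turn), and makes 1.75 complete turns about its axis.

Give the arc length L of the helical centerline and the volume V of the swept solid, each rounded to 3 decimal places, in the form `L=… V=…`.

2πR = 2π·38.5 = 241.902634
per-turn = √(241.902634² + 8²) = √(58516.8845 + 64) = √58580.8845 = 242.034883
L = 1.75 × 242.034883 = 423.561045
V = π·3² × L = 28.274334 × 423.561045 = 11975.906403

L=423.561 V=11975.906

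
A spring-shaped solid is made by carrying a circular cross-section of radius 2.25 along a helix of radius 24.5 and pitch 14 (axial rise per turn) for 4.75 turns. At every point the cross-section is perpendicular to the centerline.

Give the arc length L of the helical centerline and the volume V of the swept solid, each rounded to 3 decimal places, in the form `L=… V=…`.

2πR = 2π·24.5 = 153.938040
per-turn = √(153.938040² + 14²) = √(23696.9202 + 196) = √23892.9202 = 154.573349
L = 4.75 × 154.573349 = 734.223407
V = π·2.25² × L = 15.904313 × 734.223407 = 11677.318735

L=734.223 V=11677.319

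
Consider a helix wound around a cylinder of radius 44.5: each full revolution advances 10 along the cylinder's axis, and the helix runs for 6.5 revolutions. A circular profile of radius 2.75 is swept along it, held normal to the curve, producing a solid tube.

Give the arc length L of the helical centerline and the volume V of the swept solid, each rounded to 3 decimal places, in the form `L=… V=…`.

L=1818.573 V=43206.201

2πR = 2π·44.5 = 279.601746
per-turn = √(279.601746² + 10²) = √(78177.1365 + 100) = √78277.1365 = 279.780515
L = 6.5 × 279.780515 = 1818.573346
V = π·2.75² × L = 23.758294 × 1818.573346 = 43206.201025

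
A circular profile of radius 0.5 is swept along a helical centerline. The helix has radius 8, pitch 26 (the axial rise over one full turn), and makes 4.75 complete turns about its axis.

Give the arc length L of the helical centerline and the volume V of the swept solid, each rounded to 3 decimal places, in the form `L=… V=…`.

2πR = 2π·8 = 50.265482
per-turn = √(50.265482² + 26²) = √(2526.6187 + 676) = √3202.6187 = 56.591684
L = 4.75 × 56.591684 = 268.810500
V = π·0.5² × L = 0.785398 × 268.810500 = 211.123273

L=268.811 V=211.123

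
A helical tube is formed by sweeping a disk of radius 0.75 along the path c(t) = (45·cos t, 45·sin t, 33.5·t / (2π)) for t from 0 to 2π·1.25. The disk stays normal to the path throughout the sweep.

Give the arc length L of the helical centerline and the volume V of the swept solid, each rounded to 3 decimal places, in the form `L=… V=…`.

L=355.901 V=628.929

2πR = 2π·45 = 282.743339
per-turn = √(282.743339² + 33.5²) = √(79943.7956 + 1122.25) = √81066.0456 = 284.720996
L = 1.25 × 284.720996 = 355.901245
V = π·0.75² × L = 1.767146 × 355.901245 = 628.929415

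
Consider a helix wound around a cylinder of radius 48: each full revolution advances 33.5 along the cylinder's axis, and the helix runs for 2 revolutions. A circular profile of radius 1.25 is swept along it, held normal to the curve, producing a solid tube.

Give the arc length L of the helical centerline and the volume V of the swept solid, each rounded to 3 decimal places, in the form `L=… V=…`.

2πR = 2π·48 = 301.592895
per-turn = √(301.592895² + 33.5²) = √(90958.2742 + 1122.25) = √92080.5242 = 303.447729
L = 2 × 303.447729 = 606.895458
V = π·1.25² × L = 4.908739 × 606.895458 = 2979.091112

L=606.895 V=2979.091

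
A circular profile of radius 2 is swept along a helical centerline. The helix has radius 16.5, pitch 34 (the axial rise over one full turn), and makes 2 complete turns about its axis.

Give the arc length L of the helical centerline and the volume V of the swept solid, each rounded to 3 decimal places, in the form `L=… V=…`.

2πR = 2π·16.5 = 103.672558
per-turn = √(103.672558² + 34²) = √(10747.9992 + 1156) = √11903.9992 = 109.105450
L = 2 × 109.105450 = 218.210900
V = π·2² × L = 12.566371 × 218.210900 = 2742.119038

L=218.211 V=2742.119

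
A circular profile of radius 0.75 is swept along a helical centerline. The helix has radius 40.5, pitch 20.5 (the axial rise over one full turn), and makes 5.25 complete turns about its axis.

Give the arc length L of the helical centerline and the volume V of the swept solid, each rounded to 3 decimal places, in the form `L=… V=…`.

L=1340.290 V=2368.489

2πR = 2π·40.5 = 254.469005
per-turn = √(254.469005² + 20.5²) = √(64754.4745 + 420.25) = √65174.7245 = 255.293409
L = 5.25 × 255.293409 = 1340.290395
V = π·0.75² × L = 1.767146 × 1340.290395 = 2368.488633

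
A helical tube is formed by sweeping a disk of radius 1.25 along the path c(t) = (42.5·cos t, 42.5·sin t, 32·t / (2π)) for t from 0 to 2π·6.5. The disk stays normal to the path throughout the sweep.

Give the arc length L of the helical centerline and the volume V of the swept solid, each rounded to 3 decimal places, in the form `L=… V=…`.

2πR = 2π·42.5 = 267.035376
per-turn = √(267.035376² + 32²) = √(71307.8918 + 1024) = √72331.8918 = 268.945890
L = 6.5 × 268.945890 = 1748.148286
V = π·1.25² × L = 4.908739 × 1748.148286 = 8581.202830

L=1748.148 V=8581.203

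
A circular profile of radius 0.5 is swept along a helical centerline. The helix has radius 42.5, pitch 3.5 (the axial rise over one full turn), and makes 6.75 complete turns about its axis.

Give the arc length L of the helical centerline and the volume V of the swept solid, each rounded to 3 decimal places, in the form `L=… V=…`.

L=1802.644 V=1415.793

2πR = 2π·42.5 = 267.035376
per-turn = √(267.035376² + 3.5²) = √(71307.8918 + 12.25) = √71320.1418 = 267.058312
L = 6.75 × 267.058312 = 1802.643603
V = π·0.5² × L = 0.785398 × 1802.643603 = 1415.792975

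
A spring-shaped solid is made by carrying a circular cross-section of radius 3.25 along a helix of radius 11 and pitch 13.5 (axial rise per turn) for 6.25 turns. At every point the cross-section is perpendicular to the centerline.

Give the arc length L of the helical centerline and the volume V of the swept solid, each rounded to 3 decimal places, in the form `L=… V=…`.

2πR = 2π·11 = 69.115038
per-turn = √(69.115038² + 13.5²) = √(4776.8885 + 182.25) = √4959.1385 = 70.421151
L = 6.25 × 70.421151 = 440.132195
V = π·3.25² × L = 33.183072 × 440.132195 = 14604.938485

L=440.132 V=14604.938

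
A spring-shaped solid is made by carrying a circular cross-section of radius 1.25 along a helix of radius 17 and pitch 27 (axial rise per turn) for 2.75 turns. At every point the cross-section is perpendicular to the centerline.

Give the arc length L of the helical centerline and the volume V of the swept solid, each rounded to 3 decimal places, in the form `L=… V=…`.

L=302.978 V=1487.239

2πR = 2π·17 = 106.814150
per-turn = √(106.814150² + 27²) = √(11409.2627 + 729) = √12138.2627 = 110.173784
L = 2.75 × 110.173784 = 302.977906
V = π·1.25² × L = 4.908739 × 302.977906 = 1487.239319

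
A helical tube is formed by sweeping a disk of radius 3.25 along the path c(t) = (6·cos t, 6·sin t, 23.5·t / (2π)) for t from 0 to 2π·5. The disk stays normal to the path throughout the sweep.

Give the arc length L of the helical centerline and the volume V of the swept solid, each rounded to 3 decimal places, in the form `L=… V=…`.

L=222.119 V=7370.589

2πR = 2π·6 = 37.699112
per-turn = √(37.699112² + 23.5²) = √(1421.2230 + 552.25) = √1973.4730 = 44.423789
L = 5 × 44.423789 = 222.118945
V = π·3.25² × L = 33.183072 × 222.118945 = 7370.589043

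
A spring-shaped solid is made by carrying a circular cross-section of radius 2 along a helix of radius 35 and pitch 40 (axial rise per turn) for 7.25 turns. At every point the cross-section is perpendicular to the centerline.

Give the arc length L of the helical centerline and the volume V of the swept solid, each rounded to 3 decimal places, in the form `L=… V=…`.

2πR = 2π·35 = 219.911486
per-turn = √(219.911486² + 40²) = √(48361.0616 + 1600) = √49961.0616 = 223.519712
L = 7.25 × 223.519712 = 1620.517911
V = π·2² × L = 12.566371 × 1620.517911 = 20364.028652

L=1620.518 V=20364.029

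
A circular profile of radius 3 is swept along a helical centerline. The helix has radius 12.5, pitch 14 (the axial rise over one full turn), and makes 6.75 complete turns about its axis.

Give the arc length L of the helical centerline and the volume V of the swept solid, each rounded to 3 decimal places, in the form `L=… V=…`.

L=538.500 V=15225.739

2πR = 2π·12.5 = 78.539816
per-turn = √(78.539816² + 14²) = √(6168.5028 + 196) = √6364.5028 = 79.777834
L = 6.75 × 79.777834 = 538.500378
V = π·3² × L = 28.274334 × 538.500378 = 15225.739469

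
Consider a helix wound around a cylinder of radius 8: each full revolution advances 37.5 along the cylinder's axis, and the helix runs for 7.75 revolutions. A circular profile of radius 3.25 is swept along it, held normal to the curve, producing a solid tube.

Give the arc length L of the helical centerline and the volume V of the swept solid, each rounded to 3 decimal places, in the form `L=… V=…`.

2πR = 2π·8 = 50.265482
per-turn = √(50.265482² + 37.5²) = √(2526.6187 + 1406.25) = √3932.8687 = 62.712588
L = 7.75 × 62.712588 = 486.022559
V = π·3.25² × L = 33.183072 × 486.022559 = 16127.721766

L=486.023 V=16127.722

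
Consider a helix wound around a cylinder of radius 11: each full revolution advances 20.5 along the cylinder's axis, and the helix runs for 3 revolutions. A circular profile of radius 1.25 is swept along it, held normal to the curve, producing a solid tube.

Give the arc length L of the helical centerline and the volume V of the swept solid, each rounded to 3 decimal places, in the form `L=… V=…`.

2πR = 2π·11 = 69.115038
per-turn = √(69.115038² + 20.5²) = √(4776.8885 + 420.25) = √5197.1385 = 72.091182
L = 3 × 72.091182 = 216.273546
V = π·1.25² × L = 4.908739 × 216.273546 = 1061.630287

L=216.274 V=1061.630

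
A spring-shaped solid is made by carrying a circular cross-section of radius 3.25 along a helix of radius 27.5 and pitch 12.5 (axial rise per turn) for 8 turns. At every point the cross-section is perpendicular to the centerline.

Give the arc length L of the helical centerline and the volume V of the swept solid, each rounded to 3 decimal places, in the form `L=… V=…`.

L=1385.913 V=45988.858

2πR = 2π·27.5 = 172.787596
per-turn = √(172.787596² + 12.5²) = √(29855.5533 + 156.25) = √30011.8033 = 173.239151
L = 8 × 173.239151 = 1385.913205
V = π·3.25² × L = 33.183072 × 1385.913205 = 45988.858230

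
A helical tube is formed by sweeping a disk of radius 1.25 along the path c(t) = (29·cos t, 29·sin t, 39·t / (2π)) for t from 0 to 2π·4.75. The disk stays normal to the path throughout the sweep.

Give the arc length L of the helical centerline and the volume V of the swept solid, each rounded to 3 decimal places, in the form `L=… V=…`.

L=885.112 V=4344.783

2πR = 2π·29 = 182.212374
per-turn = √(182.212374² + 39²) = √(33201.3492 + 1521) = √34722.3492 = 186.339339
L = 4.75 × 186.339339 = 885.111860
V = π·1.25² × L = 4.908739 × 885.111860 = 4344.782681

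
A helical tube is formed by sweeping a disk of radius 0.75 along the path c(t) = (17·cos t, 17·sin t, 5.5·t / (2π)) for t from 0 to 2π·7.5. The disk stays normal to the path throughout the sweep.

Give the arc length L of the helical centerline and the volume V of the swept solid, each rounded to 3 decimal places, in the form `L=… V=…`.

2πR = 2π·17 = 106.814150
per-turn = √(106.814150² + 5.5²) = √(11409.2627 + 30.25) = √11439.5127 = 106.955658
L = 7.5 × 106.955658 = 802.167432
V = π·0.75² × L = 1.767146 × 802.167432 = 1417.546862

L=802.167 V=1417.547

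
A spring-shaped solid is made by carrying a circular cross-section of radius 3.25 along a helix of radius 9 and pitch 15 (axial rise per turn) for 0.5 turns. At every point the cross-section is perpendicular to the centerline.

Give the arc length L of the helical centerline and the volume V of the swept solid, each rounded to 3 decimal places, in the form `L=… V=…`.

L=29.252 V=970.676

2πR = 2π·9 = 56.548668
per-turn = √(56.548668² + 15²) = √(3197.7518 + 225) = √3422.7518 = 58.504289
L = 0.5 × 58.504289 = 29.252144
V = π·3.25² × L = 33.183072 × 29.252144 = 970.676028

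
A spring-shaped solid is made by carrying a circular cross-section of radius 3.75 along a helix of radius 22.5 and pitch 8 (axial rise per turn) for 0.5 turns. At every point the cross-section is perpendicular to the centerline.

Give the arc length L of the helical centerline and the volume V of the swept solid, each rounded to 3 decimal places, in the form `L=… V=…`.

L=70.799 V=3127.801

2πR = 2π·22.5 = 141.371669
per-turn = √(141.371669² + 8²) = √(19985.9489 + 64) = √20049.9489 = 141.597842
L = 0.5 × 141.597842 = 70.798921
V = π·3.75² × L = 44.178647 × 70.798921 = 3127.800521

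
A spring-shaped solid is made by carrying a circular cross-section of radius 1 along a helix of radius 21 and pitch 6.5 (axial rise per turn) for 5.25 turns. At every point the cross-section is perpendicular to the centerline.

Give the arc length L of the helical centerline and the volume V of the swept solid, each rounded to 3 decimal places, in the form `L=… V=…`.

L=693.561 V=2178.887

2πR = 2π·21 = 131.946891
per-turn = √(131.946891² + 6.5²) = √(17409.9822 + 42.25) = √17452.2322 = 132.106897
L = 5.25 × 132.106897 = 693.561208
V = π·1² × L = 3.141593 × 693.561208 = 2178.886795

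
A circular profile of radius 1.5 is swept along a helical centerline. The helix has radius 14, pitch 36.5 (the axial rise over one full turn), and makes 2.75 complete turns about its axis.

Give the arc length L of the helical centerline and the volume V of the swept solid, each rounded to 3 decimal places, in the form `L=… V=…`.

L=261.901 V=1851.268

2πR = 2π·14 = 87.964594
per-turn = √(87.964594² + 36.5²) = √(7737.7699 + 1332.25) = √9070.0199 = 95.236652
L = 2.75 × 95.236652 = 261.900793
V = π·1.5² × L = 7.068583 × 261.900793 = 1851.267613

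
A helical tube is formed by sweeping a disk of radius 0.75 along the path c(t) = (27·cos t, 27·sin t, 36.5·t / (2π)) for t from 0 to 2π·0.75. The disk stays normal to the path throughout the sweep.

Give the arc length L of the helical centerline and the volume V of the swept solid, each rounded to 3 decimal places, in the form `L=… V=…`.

L=130.146 V=229.987

2πR = 2π·27 = 169.646003
per-turn = √(169.646003² + 36.5²) = √(28779.7664 + 1332.25) = √30112.0164 = 173.528143
L = 0.75 × 173.528143 = 130.146107
V = π·0.75² × L = 1.767146 × 130.146107 = 229.987156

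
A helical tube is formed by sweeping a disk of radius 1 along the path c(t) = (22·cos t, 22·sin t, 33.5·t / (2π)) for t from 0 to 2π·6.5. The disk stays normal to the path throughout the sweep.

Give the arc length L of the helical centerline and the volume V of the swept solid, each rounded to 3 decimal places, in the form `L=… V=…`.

2πR = 2π·22 = 138.230077
per-turn = √(138.230077² + 33.5²) = √(19107.5541 + 1122.25) = √20229.8041 = 142.231516
L = 6.5 × 142.231516 = 924.504853
V = π·1² × L = 3.141593 × 924.504853 = 2904.417656

L=924.505 V=2904.418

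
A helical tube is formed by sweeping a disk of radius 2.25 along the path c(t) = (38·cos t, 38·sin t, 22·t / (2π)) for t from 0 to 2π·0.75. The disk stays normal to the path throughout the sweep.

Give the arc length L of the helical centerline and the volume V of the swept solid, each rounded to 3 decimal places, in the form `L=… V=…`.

2πR = 2π·38 = 238.761042
per-turn = √(238.761042² + 22²) = √(57006.8350 + 484) = √57490.8350 = 239.772465
L = 0.75 × 239.772465 = 179.829349
V = π·2.25² × L = 15.904313 × 179.829349 = 2860.062216

L=179.829 V=2860.062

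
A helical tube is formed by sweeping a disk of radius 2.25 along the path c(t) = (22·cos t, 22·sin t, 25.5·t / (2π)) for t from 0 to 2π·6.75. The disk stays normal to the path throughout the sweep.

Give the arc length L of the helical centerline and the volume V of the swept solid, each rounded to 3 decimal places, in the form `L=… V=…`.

2πR = 2π·22 = 138.230077
per-turn = √(138.230077² + 25.5²) = √(19107.5541 + 650.25) = √19757.8041 = 140.562456
L = 6.75 × 140.562456 = 948.796580
V = π·2.25² × L = 15.904313 × 948.796580 = 15089.957600

L=948.797 V=15089.958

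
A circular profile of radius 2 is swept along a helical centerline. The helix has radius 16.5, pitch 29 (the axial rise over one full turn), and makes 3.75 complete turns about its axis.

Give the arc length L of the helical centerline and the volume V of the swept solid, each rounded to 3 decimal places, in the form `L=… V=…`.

2πR = 2π·16.5 = 103.672558
per-turn = √(103.672558² + 29²) = √(10747.9992 + 841) = √11588.9992 = 107.652214
L = 3.75 × 107.652214 = 403.695803
V = π·2² × L = 12.566371 × 403.695803 = 5072.991073

L=403.696 V=5072.991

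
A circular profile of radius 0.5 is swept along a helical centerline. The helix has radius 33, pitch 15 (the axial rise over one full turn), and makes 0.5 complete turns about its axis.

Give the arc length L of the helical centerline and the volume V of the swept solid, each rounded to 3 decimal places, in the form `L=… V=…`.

L=103.943 V=81.637

2πR = 2π·33 = 207.345115
per-turn = √(207.345115² + 15²) = √(42991.9968 + 225) = √43216.9968 = 207.886981
L = 0.5 × 207.886981 = 103.943490
V = π·0.5² × L = 0.785398 × 103.943490 = 81.637026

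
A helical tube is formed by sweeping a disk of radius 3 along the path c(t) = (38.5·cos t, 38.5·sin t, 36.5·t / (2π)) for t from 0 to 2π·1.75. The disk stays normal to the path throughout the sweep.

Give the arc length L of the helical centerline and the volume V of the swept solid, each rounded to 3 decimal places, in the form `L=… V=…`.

L=428.121 V=12104.849

2πR = 2π·38.5 = 241.902634
per-turn = √(241.902634² + 36.5²) = √(58516.8845 + 1332.25) = √59849.1345 = 244.640828
L = 1.75 × 244.640828 = 428.121448
V = π·3² × L = 28.274334 × 428.121448 = 12104.848768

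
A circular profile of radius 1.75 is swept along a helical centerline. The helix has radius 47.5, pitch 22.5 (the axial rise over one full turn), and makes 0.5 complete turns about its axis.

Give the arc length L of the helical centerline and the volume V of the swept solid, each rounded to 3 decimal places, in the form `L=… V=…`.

2πR = 2π·47.5 = 298.451302
per-turn = √(298.451302² + 22.5²) = √(89073.1797 + 506.25) = √89579.4297 = 299.298229
L = 0.5 × 299.298229 = 149.649114
V = π·1.75² × L = 9.621128 × 149.649114 = 1439.793210

L=149.649 V=1439.793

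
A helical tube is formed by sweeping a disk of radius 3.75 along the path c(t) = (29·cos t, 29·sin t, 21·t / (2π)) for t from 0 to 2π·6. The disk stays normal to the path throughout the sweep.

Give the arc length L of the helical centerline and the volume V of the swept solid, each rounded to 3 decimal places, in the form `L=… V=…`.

2πR = 2π·29 = 182.212374
per-turn = √(182.212374² + 21²) = √(33201.3492 + 441) = √33642.3492 = 183.418508
L = 6 × 183.418508 = 1100.511050
V = π·3.75² × L = 44.178647 × 1100.511050 = 48619.088862

L=1100.511 V=48619.089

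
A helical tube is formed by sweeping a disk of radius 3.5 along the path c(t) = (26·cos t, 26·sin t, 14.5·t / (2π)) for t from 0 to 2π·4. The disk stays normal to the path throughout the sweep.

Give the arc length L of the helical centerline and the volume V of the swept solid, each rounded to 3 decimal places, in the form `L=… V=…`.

L=656.020 V=25246.618

2πR = 2π·26 = 163.362818
per-turn = √(163.362818² + 14.5²) = √(26687.4103 + 210.25) = √26897.6603 = 164.005062
L = 4 × 164.005062 = 656.020247
V = π·3.5² × L = 38.484510 × 656.020247 = 25246.617770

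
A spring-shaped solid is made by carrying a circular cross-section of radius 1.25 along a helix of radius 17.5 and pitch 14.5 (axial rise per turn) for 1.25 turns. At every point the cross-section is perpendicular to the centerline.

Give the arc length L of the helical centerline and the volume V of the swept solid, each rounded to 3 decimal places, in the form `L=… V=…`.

L=138.635 V=680.521

2πR = 2π·17.5 = 109.955743
per-turn = √(109.955743² + 14.5²) = √(12090.2654 + 210.25) = √12300.5154 = 110.907689
L = 1.25 × 110.907689 = 138.634611
V = π·1.25² × L = 4.908739 × 138.634611 = 680.521054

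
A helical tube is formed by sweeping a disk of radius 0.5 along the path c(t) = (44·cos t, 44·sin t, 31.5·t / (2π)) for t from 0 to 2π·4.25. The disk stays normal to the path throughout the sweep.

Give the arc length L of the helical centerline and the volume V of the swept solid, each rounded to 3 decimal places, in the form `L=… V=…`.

2πR = 2π·44 = 276.460154
per-turn = √(276.460154² + 31.5²) = √(76430.2165 + 992.25) = √77422.4665 = 278.248929
L = 4.25 × 278.248929 = 1182.557948
V = π·0.5² × L = 0.785398 × 1182.557948 = 928.778841

L=1182.558 V=928.779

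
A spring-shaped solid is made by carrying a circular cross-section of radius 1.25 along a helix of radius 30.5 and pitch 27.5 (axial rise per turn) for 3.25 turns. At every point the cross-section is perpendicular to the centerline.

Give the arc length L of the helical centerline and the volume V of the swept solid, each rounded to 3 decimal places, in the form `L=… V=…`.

L=629.201 V=3088.582

2πR = 2π·30.5 = 191.637152
per-turn = √(191.637152² + 27.5²) = √(36724.7980 + 756.25) = √37481.0480 = 193.600227
L = 3.25 × 193.600227 = 629.200738
V = π·1.25² × L = 4.908739 × 629.200738 = 3088.581902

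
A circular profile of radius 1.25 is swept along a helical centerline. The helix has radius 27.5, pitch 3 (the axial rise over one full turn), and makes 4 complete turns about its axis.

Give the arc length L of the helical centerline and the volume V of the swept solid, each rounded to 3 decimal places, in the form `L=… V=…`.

L=691.255 V=3393.188

2πR = 2π·27.5 = 172.787596
per-turn = √(172.787596² + 3²) = √(29855.5533 + 9) = √29864.5533 = 172.813638
L = 4 × 172.813638 = 691.254550
V = π·1.25² × L = 4.908739 × 691.254550 = 3393.187838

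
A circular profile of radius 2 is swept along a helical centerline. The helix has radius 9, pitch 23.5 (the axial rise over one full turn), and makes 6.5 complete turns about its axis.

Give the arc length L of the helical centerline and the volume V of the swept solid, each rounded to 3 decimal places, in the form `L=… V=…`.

2πR = 2π·9 = 56.548668
per-turn = √(56.548668² + 23.5²) = √(3197.7518 + 552.25) = √3750.0018 = 61.237258
L = 6.5 × 61.237258 = 398.042180
V = π·2² × L = 12.566371 × 398.042180 = 5001.945555

L=398.042 V=5001.946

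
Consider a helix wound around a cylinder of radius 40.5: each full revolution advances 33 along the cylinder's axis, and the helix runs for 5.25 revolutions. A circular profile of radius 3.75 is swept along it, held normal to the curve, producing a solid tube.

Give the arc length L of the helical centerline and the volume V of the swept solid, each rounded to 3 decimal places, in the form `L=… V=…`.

2πR = 2π·40.5 = 254.469005
per-turn = √(254.469005² + 33²) = √(64754.4745 + 1089) = √65843.4745 = 256.599833
L = 5.25 × 256.599833 = 1347.149125
V = π·3.75² × L = 44.178647 × 1347.149125 = 59515.225238

L=1347.149 V=59515.225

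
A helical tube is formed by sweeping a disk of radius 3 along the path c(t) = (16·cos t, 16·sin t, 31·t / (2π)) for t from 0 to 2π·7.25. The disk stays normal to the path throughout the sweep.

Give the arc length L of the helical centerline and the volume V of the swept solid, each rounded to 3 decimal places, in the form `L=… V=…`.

2πR = 2π·16 = 100.530965
per-turn = √(100.530965² + 31²) = √(10106.4749 + 961) = √11067.4749 = 105.202067
L = 7.25 × 105.202067 = 762.714986
V = π·3² × L = 28.274334 × 762.714986 = 21565.258170

L=762.715 V=21565.258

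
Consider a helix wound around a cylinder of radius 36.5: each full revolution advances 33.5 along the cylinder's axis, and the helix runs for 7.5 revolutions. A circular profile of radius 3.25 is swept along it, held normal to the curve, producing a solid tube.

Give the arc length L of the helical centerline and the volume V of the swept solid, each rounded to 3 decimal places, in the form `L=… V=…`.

L=1738.276 V=57681.326

2πR = 2π·36.5 = 229.336264
per-turn = √(229.336264² + 33.5²) = √(52595.1219 + 1122.25) = √53717.3719 = 231.770084
L = 7.5 × 231.770084 = 1738.275630
V = π·3.25² × L = 33.183072 × 1738.275630 = 57681.326096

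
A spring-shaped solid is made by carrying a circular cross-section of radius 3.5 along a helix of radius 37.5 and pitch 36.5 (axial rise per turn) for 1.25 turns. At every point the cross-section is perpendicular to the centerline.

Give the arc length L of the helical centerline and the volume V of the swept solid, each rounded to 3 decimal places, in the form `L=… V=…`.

2πR = 2π·37.5 = 235.619449
per-turn = √(235.619449² + 36.5²) = √(55516.5248 + 1332.25) = √56848.7748 = 238.429811
L = 1.25 × 238.429811 = 298.037264
V = π·3.5² × L = 38.484510 × 298.037264 = 11469.818057

L=298.037 V=11469.818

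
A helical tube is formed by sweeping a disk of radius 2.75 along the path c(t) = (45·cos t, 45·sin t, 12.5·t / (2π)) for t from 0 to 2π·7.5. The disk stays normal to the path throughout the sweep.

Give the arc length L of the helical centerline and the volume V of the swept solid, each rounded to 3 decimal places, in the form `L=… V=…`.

2πR = 2π·45 = 282.743339
per-turn = √(282.743339² + 12.5²) = √(79943.7956 + 156.25) = √80100.0456 = 283.019515
L = 7.5 × 283.019515 = 2122.646360
V = π·2.75² × L = 23.758294 × 2122.646360 = 50430.457208

L=2122.646 V=50430.457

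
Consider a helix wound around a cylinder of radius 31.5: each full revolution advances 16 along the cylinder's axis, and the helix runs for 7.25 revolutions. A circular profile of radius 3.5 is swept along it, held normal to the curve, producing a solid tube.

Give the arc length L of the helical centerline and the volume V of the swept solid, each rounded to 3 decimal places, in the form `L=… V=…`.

L=1439.604 V=55402.438

2πR = 2π·31.5 = 197.920337
per-turn = √(197.920337² + 16²) = √(39172.4599 + 256) = √39428.4599 = 198.566009
L = 7.25 × 198.566009 = 1439.603564
V = π·3.5² × L = 38.484510 × 1439.603564 = 55402.437768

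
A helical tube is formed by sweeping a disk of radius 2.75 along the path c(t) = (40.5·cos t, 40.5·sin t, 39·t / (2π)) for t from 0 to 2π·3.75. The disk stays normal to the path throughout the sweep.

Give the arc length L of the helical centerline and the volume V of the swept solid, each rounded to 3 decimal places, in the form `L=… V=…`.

2πR = 2π·40.5 = 254.469005
per-turn = √(254.469005² + 39²) = √(64754.4745 + 1521) = √66275.4745 = 257.440235
L = 3.75 × 257.440235 = 965.400880
V = π·2.75² × L = 23.758294 × 965.400880 = 22936.278371

L=965.401 V=22936.278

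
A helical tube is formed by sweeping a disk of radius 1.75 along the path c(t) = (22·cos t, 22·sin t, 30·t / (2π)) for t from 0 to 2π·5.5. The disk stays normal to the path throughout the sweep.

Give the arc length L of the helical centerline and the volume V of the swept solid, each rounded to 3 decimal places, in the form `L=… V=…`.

2πR = 2π·22 = 138.230077
per-turn = √(138.230077² + 30²) = √(19107.5541 + 900) = √20007.5541 = 141.448062
L = 5.5 × 141.448062 = 777.964339
V = π·1.75² × L = 9.621128 × 777.964339 = 7484.894093

L=777.964 V=7484.894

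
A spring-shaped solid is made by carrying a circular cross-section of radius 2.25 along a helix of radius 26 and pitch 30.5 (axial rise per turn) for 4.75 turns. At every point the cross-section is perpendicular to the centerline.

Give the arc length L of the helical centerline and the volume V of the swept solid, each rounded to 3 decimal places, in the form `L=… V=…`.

2πR = 2π·26 = 163.362818
per-turn = √(163.362818² + 30.5²) = √(26687.4103 + 930.25) = √27617.6603 = 166.185620
L = 4.75 × 166.185620 = 789.381695
V = π·2.25² × L = 15.904313 × 789.381695 = 12554.573404

L=789.382 V=12554.573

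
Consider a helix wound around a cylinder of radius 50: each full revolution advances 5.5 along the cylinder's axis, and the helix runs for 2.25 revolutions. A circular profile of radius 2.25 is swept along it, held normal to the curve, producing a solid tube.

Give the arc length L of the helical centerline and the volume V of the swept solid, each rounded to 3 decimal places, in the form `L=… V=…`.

L=706.967 V=11243.819

2πR = 2π·50 = 314.159265
per-turn = √(314.159265² + 5.5²) = √(98696.0440 + 30.25) = √98726.2940 = 314.207406
L = 2.25 × 314.207406 = 706.966664
V = π·2.25² × L = 15.904313 × 706.966664 = 11243.818963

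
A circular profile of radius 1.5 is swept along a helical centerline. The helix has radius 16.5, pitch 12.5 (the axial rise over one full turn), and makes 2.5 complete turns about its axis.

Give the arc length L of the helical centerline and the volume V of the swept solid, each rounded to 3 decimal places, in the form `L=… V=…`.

2πR = 2π·16.5 = 103.672558
per-turn = √(103.672558² + 12.5²) = √(10747.9992 + 156.25) = √10904.2492 = 104.423413
L = 2.5 × 104.423413 = 261.058533
V = π·1.5² × L = 7.068583 × 261.058533 = 1845.314029

L=261.059 V=1845.314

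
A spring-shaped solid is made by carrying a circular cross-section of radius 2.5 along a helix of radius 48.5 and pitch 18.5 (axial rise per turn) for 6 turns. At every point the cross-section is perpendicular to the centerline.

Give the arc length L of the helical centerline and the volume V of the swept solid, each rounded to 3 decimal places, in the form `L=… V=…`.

2πR = 2π·48.5 = 304.734487
per-turn = √(304.734487² + 18.5²) = √(92863.1078 + 342.25) = √93205.3578 = 305.295525
L = 6 × 305.295525 = 1831.773152
V = π·2.5² × L = 19.634954 × 1831.773152 = 35966.781738

L=1831.773 V=35966.782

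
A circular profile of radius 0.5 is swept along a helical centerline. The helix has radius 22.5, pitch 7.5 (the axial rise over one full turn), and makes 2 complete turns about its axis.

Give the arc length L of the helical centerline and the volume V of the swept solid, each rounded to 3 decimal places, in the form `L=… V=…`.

2πR = 2π·22.5 = 141.371669
per-turn = √(141.371669² + 7.5²) = √(19985.9489 + 56.25) = √20042.1989 = 141.570473
L = 2 × 141.570473 = 283.140947
V = π·0.5² × L = 0.785398 × 283.140947 = 222.378379

L=283.141 V=222.378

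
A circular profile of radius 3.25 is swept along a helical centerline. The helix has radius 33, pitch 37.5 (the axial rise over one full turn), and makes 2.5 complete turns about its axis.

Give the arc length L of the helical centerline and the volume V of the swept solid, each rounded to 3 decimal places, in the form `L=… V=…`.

2πR = 2π·33 = 207.345115
per-turn = √(207.345115² + 37.5²) = √(42991.9968 + 1406.25) = √44398.2468 = 210.708915
L = 2.5 × 210.708915 = 526.772287
V = π·3.25² × L = 33.183072 × 526.772287 = 17479.922939

L=526.772 V=17479.923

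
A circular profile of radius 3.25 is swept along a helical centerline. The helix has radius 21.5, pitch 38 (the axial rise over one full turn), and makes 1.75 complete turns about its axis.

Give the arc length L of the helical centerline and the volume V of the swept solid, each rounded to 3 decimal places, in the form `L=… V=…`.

L=245.580 V=8149.097

2πR = 2π·21.5 = 135.088484
per-turn = √(135.088484² + 38²) = √(18248.8985 + 1444) = √19692.8985 = 140.331388
L = 1.75 × 140.331388 = 245.579929
V = π·3.25² × L = 33.183072 × 245.579929 = 8149.096581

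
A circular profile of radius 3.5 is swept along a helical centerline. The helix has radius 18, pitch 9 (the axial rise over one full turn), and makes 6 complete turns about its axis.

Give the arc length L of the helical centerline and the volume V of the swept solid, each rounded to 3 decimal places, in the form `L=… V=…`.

2πR = 2π·18 = 113.097336
per-turn = √(113.097336² + 9²) = √(12791.0073 + 81) = √12872.0073 = 113.454869
L = 6 × 113.454869 = 680.729214
V = π·3.5² × L = 38.484510 × 680.729214 = 26197.530252

L=680.729 V=26197.530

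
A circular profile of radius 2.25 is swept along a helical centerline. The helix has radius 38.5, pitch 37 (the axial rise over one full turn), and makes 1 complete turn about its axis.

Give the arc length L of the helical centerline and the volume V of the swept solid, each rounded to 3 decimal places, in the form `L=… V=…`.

L=244.716 V=3892.039

2πR = 2π·38.5 = 241.902634
per-turn = √(241.902634² + 37²) = √(58516.8845 + 1369) = √59885.8845 = 244.715926
L = 1 × 244.715926 = 244.715926
V = π·2.25² × L = 15.904313 × 244.715926 = 3892.038638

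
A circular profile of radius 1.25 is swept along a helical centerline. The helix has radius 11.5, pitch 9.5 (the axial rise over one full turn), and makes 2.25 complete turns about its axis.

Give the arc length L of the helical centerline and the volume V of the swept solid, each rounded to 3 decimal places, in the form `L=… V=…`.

L=163.977 V=804.918

2πR = 2π·11.5 = 72.256631
per-turn = √(72.256631² + 9.5²) = √(5221.0207 + 90.25) = √5311.2707 = 72.878465
L = 2.25 × 72.878465 = 163.976547
V = π·1.25² × L = 4.908739 × 163.976547 = 804.917994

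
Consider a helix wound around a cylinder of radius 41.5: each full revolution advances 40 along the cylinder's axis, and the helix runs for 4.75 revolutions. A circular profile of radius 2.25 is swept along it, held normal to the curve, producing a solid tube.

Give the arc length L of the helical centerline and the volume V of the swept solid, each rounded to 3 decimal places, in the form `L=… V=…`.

L=1253.061 V=19929.080

2πR = 2π·41.5 = 260.752190
per-turn = √(260.752190² + 40²) = √(67991.7047 + 1600) = √69591.7047 = 263.802397
L = 4.75 × 263.802397 = 1253.061386
V = π·2.25² × L = 15.904313 × 1253.061386 = 19929.080256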